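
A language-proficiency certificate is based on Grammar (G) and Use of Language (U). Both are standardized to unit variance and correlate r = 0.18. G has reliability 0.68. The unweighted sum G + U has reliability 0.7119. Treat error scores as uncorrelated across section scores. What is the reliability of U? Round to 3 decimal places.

Var(G+U) = 2 + 2·0.18 = 2.360.
True-score variance = ρ_G + ρ_U + 2·0.18, so 0.7119 = (0.68 + ρ_U + 0.36) / 2.360.
ρ_U = 0.7119·2.360 − 0.68 − 0.36 = 0.640.

0.640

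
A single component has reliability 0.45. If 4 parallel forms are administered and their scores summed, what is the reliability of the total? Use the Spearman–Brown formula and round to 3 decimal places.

0.766

ρ_k = kρ / (1 + (k−1)ρ) = 4·0.45 / (1 + 3·0.45) = 1.800 / 2.350 = 0.766.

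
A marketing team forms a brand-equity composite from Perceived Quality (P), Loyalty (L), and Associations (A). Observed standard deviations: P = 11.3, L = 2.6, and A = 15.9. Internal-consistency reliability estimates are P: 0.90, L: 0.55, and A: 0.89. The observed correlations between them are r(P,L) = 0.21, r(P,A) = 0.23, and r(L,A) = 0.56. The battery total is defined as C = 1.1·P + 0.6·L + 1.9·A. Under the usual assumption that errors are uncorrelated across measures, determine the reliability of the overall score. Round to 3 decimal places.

0.910

Var(C) = 1.1²·11.3² + 0.6²·2.6² + 1.9²·15.9² + 2·[0.66·11.3·2.6·0.21 + 2.09·11.3·15.9·0.23 + 1.14·2.6·15.9·0.56] = 1069.58 + 233.662 = 1303.24.
Under uncorrelated errors the observed covariances equal the true-score covariances, so only the own-variance terms attenuate.
True-score variance = [1.1²·11.3²·0.90 + 0.6²·2.6²·0.55 + 1.9²·15.9²·0.89] + 233.662 = 952.646 + 233.662 = 1186.31.
Reliability = 1186.31 / 1303.24 = 0.910.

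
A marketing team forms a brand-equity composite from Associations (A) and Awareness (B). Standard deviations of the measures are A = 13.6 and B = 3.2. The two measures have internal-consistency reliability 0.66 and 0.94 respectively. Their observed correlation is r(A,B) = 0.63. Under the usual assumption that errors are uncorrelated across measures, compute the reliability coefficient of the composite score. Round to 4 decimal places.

Var(A+B) = 13.6² + 3.2² + 2·[13.6·3.2·0.63] = 195.2 + 54.8352 = 250.035.
With uncorrelated errors the cross-covariances are all true-score covariance, so they carry over unchanged; only the diagonal terms shrink to ρᵢσᵢ².
True-score variance = [13.6²·0.66 + 3.2²·0.94] + 54.8352 = 131.699 + 54.8352 = 186.534.
Reliability = 186.534 / 250.035 = 0.7460.

0.7460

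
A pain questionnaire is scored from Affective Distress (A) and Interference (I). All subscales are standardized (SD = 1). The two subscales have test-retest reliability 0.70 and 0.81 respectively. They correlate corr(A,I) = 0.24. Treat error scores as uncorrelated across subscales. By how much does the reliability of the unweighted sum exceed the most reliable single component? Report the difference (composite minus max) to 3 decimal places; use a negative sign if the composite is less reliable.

Var(sum) = 2 + 0.48 = 2.48; true-score variance = 1.51 + 0.48 = 1.99; composite reliability = 0.8024.
Max component reliability = 0.8100.
Difference = 0.8024 − 0.8100 = -0.008.

-0.008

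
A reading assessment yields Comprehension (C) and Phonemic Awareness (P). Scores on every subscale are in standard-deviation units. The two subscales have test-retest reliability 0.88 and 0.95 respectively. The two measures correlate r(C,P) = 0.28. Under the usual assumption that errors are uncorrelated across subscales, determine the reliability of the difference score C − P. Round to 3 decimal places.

0.882

Var(C−P) = 1 + 1 − 2·0.28 = 2 − 0.56 = 1.44.
Under uncorrelated errors the observed covariances equal the true-score covariances, so only the own-variance terms attenuate.
True-score variance = [0.88 + 0.95] − 0.56 = 1.83 − 0.56 = 1.27.
Reliability = 1.27 / 1.44 = 0.882.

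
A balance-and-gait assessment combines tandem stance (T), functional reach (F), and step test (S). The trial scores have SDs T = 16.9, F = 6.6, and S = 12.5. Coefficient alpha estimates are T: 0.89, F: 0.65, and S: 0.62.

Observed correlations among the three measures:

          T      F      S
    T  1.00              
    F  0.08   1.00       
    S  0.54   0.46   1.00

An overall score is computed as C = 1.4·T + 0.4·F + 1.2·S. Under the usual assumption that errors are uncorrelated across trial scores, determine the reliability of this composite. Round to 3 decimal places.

0.878

Var(C) = 1.4²·16.9² + 0.4²·6.6² + 1.2²·12.5² + 2·[0.56·16.9·6.6·0.08 + 1.68·16.9·12.5·0.54 + 0.48·6.6·12.5·0.46] = 791.765 + 429.718 = 1221.48.
Because errors are independent across components, Cov(Tᵢ,Tⱼ) = Cov(Xᵢ,Xⱼ); the off-diagonal part of the true-score variance is the same as above.
True-score variance = [1.4²·16.9²·0.89 + 0.4²·6.6²·0.65 + 1.2²·12.5²·0.62] + 429.718 = 642.248 + 429.718 = 1071.97.
Reliability = 1071.97 / 1221.48 = 0.878.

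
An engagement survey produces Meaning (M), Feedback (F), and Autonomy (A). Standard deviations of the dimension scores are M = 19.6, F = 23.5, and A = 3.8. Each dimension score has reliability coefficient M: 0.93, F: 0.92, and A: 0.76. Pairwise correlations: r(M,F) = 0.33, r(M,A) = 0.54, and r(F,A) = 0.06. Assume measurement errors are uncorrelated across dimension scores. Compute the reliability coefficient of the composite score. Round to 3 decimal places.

0.945

Var(M+F+A) = 19.6² + 23.5² + 3.8² + 2·[19.6·23.5·0.33 + 19.6·3.8·0.54 + 23.5·3.8·0.06] = 950.85 + 395.15 = 1346.
Because errors are independent across components, Cov(Tᵢ,Tⱼ) = Cov(Xᵢ,Xⱼ); the off-diagonal part of the true-score variance is the same as above.
True-score variance = [19.6²·0.93 + 23.5²·0.92 + 3.8²·0.76] + 395.15 = 876.313 + 395.15 = 1271.46.
Reliability = 1271.46 / 1346 = 0.945.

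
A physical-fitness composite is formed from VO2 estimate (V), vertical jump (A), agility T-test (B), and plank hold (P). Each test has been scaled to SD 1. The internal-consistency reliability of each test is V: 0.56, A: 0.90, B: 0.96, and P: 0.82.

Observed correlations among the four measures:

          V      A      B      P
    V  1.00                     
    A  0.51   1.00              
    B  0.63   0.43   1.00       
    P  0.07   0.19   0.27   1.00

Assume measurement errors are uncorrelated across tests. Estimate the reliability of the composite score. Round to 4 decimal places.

Var(V+A+B+P) = 4 + 2·[0.51 + 0.63 + 0.07 + 0.43 + 0.19 + 0.27] = 4 + 4.2 = 8.2.
With uncorrelated errors the cross-covariances are all true-score covariance, so they carry over unchanged; only the diagonal terms shrink to ρᵢσᵢ².
True-score variance = [0.56 + 0.90 + 0.96 + 0.82] + 4.2 = 3.24 + 4.2 = 7.44.
Reliability = 7.44 / 8.2 = 0.9073.

0.9073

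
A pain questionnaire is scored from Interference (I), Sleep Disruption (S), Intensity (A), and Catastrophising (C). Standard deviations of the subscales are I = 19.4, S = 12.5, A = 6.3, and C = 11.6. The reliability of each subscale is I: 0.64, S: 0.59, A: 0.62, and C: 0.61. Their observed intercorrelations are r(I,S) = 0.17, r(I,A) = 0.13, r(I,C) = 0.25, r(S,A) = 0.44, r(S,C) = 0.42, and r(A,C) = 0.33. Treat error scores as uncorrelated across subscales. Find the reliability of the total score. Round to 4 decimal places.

Var(I+S+A+C) = 19.4² + 12.5² + 6.3² + 11.6² + 2·[19.4·12.5·0.17 + 19.4·6.3·0.13 + 19.4·11.6·0.25 + 12.5·6.3·0.44 + 12.5·11.6·0.42 + 6.3·11.6·0.33] = 706.86 + 466.08 = 1172.94.
With uncorrelated errors the cross-covariances are all true-score covariance, so they carry over unchanged; only the diagonal terms shrink to ρᵢσᵢ².
True-score variance = [19.4²·0.64 + 12.5²·0.59 + 6.3²·0.62 + 11.6²·0.61] + 466.08 = 439.747 + 466.08 = 905.827.
Reliability = 905.827 / 1172.94 = 0.7723.

0.7723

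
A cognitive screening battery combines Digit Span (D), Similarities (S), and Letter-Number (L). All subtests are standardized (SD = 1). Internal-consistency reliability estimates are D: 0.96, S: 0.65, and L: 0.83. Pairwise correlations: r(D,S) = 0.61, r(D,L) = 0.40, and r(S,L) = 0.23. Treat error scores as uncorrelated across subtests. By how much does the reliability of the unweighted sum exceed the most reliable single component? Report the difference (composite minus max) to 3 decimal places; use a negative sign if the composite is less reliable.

Var(sum) = 3 + 2.48 = 5.48; true-score variance = 2.44 + 2.48 = 4.92; composite reliability = 0.8978.
Max component reliability = 0.9600.
Difference = 0.8978 − 0.9600 = -0.062.

-0.062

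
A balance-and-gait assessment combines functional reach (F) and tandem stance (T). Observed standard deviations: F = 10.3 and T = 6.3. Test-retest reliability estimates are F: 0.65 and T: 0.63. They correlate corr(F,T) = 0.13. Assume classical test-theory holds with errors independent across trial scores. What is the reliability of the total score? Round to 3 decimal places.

0.681

Var(F+T) = 10.3² + 6.3² + 2·[10.3·6.3·0.13] = 145.78 + 16.8714 = 162.651.
Because errors are independent across components, Cov(Tᵢ,Tⱼ) = Cov(Xᵢ,Xⱼ); the off-diagonal part of the true-score variance is the same as above.
True-score variance = [10.3²·0.65 + 6.3²·0.63] + 16.8714 = 93.9632 + 16.8714 = 110.835.
Reliability = 110.835 / 162.651 = 0.681.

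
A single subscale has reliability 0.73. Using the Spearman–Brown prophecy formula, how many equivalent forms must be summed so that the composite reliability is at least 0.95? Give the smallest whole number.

8

k ≥ ρ*(1−ρ₁)/(ρ₁(1−ρ*)) = 0.95·0.27 / (0.73·0.05) = 7.027.
Smallest integer k = 8.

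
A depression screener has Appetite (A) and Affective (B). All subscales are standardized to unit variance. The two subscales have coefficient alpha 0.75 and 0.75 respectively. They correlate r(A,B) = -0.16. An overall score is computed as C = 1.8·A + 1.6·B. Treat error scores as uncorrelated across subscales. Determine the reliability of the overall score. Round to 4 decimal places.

0.7028

Var(C) = 1.8² + 1.6² + 2·[2.88·(-0.16)] = 5.8 − 0.9216 = 4.8784.
With uncorrelated errors the cross-covariances are all true-score covariance, so they carry over unchanged; only the diagonal terms shrink to ρᵢσᵢ².
True-score variance = [1.8²·0.75 + 1.6²·0.75] − 0.9216 = 4.35 − 0.9216 = 3.4284.
Reliability = 3.4284 / 4.8784 = 0.7028.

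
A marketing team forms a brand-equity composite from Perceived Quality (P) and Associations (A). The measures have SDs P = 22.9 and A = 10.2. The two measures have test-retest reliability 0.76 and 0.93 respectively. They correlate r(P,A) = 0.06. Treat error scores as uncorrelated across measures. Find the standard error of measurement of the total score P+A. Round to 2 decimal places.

Var(total) = 628.45 + 28.0296 = 656.48.
True-score variance = 495.309 + 28.0296 = 523.338, so reliability = 0.7972.
Error variance = 656.48 − 523.338 = 133.141; SEM = √133.141 = 11.54.

11.54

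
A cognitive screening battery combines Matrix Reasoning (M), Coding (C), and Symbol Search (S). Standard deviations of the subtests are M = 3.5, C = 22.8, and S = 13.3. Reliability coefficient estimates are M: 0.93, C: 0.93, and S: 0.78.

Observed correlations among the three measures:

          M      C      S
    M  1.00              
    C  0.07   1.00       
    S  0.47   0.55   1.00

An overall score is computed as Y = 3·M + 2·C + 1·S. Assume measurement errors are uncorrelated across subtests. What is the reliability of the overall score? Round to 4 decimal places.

Var(Y) = 3²·3.5² + 2²·22.8² + 13.3² + 2·[6·3.5·22.8·0.07 + 3·3.5·13.3·0.47 + 2·22.8·13.3·0.55] = 2366.5 + 865.431 = 3231.93.
Because errors are independent across components, Cov(Tᵢ,Tⱼ) = Cov(Xᵢ,Xⱼ); the off-diagonal part of the true-score variance is the same as above.
True-score variance = [3²·3.5²·0.93 + 2²·22.8²·0.93 + 13.3²·0.78] + 865.431 = 2174.31 + 865.431 = 3039.74.
Reliability = 3039.74 / 3231.93 = 0.9405.

0.9405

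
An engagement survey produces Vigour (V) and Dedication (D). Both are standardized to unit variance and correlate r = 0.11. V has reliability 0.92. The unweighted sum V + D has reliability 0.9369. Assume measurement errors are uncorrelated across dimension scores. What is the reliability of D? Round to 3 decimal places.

0.940

Var(V+D) = 2 + 2·0.11 = 2.220.
True-score variance = ρ_V + ρ_D + 2·0.11, so 0.9369 = (0.92 + ρ_D + 0.22) / 2.220.
ρ_D = 0.9369·2.220 − 0.92 − 0.22 = 0.940.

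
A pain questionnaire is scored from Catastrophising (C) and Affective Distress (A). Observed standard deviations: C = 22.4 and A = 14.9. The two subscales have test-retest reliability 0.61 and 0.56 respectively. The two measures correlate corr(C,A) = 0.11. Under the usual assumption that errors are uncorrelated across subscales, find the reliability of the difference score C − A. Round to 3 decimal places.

Var(C−A) = 22.4² + 14.9² − 2·22.4·14.9·0.11 = 723.77 − 73.4272 = 650.343.
Under uncorrelated errors the observed covariances equal the true-score covariances, so only the own-variance terms attenuate.
True-score variance = [22.4²·0.61 + 14.9²·0.56] − 73.4272 = 430.399 − 73.4272 = 356.972.
Reliability = 356.972 / 650.343 = 0.549.

0.549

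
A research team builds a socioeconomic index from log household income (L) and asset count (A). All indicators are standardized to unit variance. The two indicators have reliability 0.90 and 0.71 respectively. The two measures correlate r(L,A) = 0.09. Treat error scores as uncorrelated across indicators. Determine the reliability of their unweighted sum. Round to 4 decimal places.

Var(L+A) = 2 + 2·[0.09] = 2 + 0.18 = 2.18.
With uncorrelated errors the cross-covariances are all true-score covariance, so they carry over unchanged; only the diagonal terms shrink to ρᵢσᵢ².
True-score variance = [0.90 + 0.71] + 0.18 = 1.61 + 0.18 = 1.79.
Reliability = 1.79 / 2.18 = 0.8211.

0.8211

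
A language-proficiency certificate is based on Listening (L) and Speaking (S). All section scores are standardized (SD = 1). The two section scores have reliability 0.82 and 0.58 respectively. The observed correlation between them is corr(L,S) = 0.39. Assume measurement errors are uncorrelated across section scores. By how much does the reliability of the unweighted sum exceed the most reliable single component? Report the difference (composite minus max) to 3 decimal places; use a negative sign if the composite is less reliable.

Var(sum) = 2 + 0.78 = 2.78; true-score variance = 1.4 + 0.78 = 2.18; composite reliability = 0.7842.
Max component reliability = 0.8200.
Difference = 0.7842 − 0.8200 = -0.036.

-0.036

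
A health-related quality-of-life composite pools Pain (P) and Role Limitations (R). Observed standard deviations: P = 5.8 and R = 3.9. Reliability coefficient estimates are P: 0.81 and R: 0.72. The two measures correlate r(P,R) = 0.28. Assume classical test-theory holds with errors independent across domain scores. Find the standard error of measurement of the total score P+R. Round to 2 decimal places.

Var(total) = 48.85 + 12.6672 = 61.5172.
True-score variance = 38.1996 + 12.6672 = 50.8668, so reliability = 0.8269.
Error variance = 61.5172 − 50.8668 = 10.6504; SEM = √10.6504 = 3.26.

3.26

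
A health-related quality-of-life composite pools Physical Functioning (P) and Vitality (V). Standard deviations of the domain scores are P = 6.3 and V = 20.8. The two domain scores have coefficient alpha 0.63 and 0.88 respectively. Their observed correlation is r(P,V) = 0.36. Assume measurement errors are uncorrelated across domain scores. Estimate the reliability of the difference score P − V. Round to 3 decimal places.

0.824

Var(P−V) = 6.3² + 20.8² − 2·6.3·20.8·0.36 = 472.33 − 94.3488 = 377.981.
With uncorrelated errors the cross-covariances are all true-score covariance, so they carry over unchanged; only the diagonal terms shrink to ρᵢσᵢ².
True-score variance = [6.3²·0.63 + 20.8²·0.88] − 94.3488 = 405.728 − 94.3488 = 311.379.
Reliability = 311.379 / 377.981 = 0.824.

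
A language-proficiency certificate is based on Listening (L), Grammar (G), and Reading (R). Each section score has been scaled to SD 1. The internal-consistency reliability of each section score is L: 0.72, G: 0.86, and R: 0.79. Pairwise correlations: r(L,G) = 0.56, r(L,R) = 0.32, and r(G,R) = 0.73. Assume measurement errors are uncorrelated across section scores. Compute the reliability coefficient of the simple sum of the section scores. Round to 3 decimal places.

0.899

Var(L+G+R) = 3 + 2·[0.56 + 0.32 + 0.73] = 3 + 3.22 = 6.22.
Because errors are independent across components, Cov(Tᵢ,Tⱼ) = Cov(Xᵢ,Xⱼ); the off-diagonal part of the true-score variance is the same as above.
True-score variance = [0.72 + 0.86 + 0.79] + 3.22 = 2.37 + 3.22 = 5.59.
Reliability = 5.59 / 6.22 = 0.899.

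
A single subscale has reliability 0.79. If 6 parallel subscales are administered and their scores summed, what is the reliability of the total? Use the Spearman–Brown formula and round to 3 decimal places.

ρ_k = kρ / (1 + (k−1)ρ) = 6·0.79 / (1 + 5·0.79) = 4.740 / 4.950 = 0.958.

0.958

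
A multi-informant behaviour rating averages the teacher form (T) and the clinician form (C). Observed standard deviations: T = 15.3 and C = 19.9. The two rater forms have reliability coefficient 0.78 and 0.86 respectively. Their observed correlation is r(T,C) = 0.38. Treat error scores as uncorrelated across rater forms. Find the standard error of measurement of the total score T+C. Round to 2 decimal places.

Var(total) = 630.1 + 231.397 = 861.497.
True-score variance = 523.159 + 231.397 = 754.556, so reliability = 0.8759.
Error variance = 861.497 − 754.556 = 106.941; SEM = √106.941 = 10.34.

10.34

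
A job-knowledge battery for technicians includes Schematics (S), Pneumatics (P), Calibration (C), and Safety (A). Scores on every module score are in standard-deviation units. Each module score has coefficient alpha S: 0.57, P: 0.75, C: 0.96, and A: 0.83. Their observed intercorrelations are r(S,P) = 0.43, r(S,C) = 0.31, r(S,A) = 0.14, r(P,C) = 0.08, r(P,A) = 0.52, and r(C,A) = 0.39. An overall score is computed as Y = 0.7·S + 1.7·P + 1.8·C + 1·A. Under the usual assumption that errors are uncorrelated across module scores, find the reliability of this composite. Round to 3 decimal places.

0.907

Var(Y) = 0.7² + 1.7² + 1.8² + 1 + 2·[1.19·0.43 + 1.26·0.31 + 0.7·0.14 + 3.06·0.08 + 1.7·0.52 + 1.8·0.39] = 7.62 + 5.6622 = 13.2822.
Because errors are independent across components, Cov(Tᵢ,Tⱼ) = Cov(Xᵢ,Xⱼ); the off-diagonal part of the true-score variance is the same as above.
True-score variance = [0.7²·0.57 + 1.7²·0.75 + 1.8²·0.96 + 0.83] + 5.6622 = 6.3872 + 5.6622 = 12.0494.
Reliability = 12.0494 / 13.2822 = 0.907.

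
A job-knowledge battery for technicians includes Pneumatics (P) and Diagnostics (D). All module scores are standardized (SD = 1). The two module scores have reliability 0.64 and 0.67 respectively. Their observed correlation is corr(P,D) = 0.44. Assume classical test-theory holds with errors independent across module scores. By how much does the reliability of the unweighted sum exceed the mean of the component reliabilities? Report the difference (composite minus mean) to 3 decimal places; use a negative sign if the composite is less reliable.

0.105

Var(sum) = 2 + 0.88 = 2.88; true-score variance = 1.31 + 0.88 = 2.19; composite reliability = 0.7604.
Mean component reliability = 0.6550.
Difference = 0.7604 − 0.6550 = 0.105.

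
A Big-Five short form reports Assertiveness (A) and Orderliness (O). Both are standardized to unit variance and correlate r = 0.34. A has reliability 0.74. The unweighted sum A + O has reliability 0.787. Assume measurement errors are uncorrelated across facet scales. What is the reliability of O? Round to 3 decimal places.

0.689

Var(A+O) = 2 + 2·0.34 = 2.680.
True-score variance = ρ_A + ρ_O + 2·0.34, so 0.787 = (0.74 + ρ_O + 0.68) / 2.680.
ρ_O = 0.787·2.680 − 0.74 − 0.68 = 0.689.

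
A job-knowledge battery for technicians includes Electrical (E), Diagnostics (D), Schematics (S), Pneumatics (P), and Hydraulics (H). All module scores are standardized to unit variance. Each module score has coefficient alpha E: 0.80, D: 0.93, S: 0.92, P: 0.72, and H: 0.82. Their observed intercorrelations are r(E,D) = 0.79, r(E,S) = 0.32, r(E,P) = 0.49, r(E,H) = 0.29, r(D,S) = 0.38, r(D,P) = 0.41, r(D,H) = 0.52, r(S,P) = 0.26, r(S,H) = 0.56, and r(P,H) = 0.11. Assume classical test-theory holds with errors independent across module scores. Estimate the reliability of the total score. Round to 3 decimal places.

Var(E+D+S+P+H) = 5 + 2·[0.79 + 0.32 + 0.49 + 0.29 + 0.38 + 0.41 + 0.52 + 0.26 + 0.56 + 0.11] = 5 + 8.26 = 13.26.
Under uncorrelated errors the observed covariances equal the true-score covariances, so only the own-variance terms attenuate.
True-score variance = [0.80 + 0.93 + 0.92 + 0.72 + 0.82] + 8.26 = 4.19 + 8.26 = 12.45.
Reliability = 12.45 / 13.26 = 0.939.

0.939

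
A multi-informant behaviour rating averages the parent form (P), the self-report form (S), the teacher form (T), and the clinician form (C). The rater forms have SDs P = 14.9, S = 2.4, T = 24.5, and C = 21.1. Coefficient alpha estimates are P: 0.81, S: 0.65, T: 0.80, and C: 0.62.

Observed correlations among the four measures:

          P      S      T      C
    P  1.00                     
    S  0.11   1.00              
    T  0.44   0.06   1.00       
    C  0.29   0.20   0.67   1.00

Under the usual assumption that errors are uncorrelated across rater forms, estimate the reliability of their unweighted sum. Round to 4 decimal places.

Var(P+S+T+C) = 14.9² + 2.4² + 24.5² + 21.1² + 2·[14.9·2.4·0.11 + 14.9·24.5·0.44 + 14.9·21.1·0.29 + 2.4·24.5·0.06 + 2.4·21.1·0.20 + 24.5·21.1·0.67] = 1273.23 + 1231.48 = 2504.71.
Because errors are independent across components, Cov(Tᵢ,Tⱼ) = Cov(Xᵢ,Xⱼ); the off-diagonal part of the true-score variance is the same as above.
True-score variance = [14.9²·0.81 + 2.4²·0.65 + 24.5²·0.80 + 21.1²·0.62] + 1231.48 = 939.802 + 1231.48 = 2171.28.
Reliability = 2171.28 / 2504.71 = 0.8669.

0.8669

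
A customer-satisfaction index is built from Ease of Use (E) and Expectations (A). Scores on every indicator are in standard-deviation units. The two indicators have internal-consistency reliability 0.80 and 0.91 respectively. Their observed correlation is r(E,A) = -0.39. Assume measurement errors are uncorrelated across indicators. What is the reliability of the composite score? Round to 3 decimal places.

Var(E+A) = 2 + 2·[(-0.39)] = 2 − 0.78 = 1.22.
Under uncorrelated errors the observed covariances equal the true-score covariances, so only the own-variance terms attenuate.
True-score variance = [0.80 + 0.91] − 0.78 = 1.71 − 0.78 = 0.93.
Reliability = 0.93 / 1.22 = 0.762.

0.762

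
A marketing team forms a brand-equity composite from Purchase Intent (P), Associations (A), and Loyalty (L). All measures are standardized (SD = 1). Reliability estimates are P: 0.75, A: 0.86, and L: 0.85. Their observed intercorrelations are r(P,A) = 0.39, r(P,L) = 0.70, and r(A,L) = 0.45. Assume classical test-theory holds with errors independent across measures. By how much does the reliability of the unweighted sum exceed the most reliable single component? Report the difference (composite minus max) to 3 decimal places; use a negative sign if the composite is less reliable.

0.051

Var(sum) = 3 + 3.08 = 6.08; true-score variance = 2.46 + 3.08 = 5.54; composite reliability = 0.9112.
Max component reliability = 0.8600.
Difference = 0.9112 − 0.8600 = 0.051.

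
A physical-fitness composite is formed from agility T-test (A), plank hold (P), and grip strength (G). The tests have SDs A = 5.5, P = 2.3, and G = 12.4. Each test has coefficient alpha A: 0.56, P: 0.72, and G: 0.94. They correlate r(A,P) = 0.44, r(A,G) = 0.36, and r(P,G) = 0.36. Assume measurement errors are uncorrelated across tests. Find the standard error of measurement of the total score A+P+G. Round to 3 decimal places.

Var(total) = 189.3 + 80.7704 = 270.07.
True-score variance = 165.283 + 80.7704 = 246.054, so reliability = 0.9111.
Error variance = 270.07 − 246.054 = 24.0168; SEM = √24.0168 = 4.901.

4.901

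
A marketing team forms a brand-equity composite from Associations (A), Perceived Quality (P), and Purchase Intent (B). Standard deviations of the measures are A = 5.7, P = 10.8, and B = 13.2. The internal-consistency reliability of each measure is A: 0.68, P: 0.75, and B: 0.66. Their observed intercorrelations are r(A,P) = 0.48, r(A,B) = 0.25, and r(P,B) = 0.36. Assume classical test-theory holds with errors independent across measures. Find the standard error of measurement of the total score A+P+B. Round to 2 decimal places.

9.94

Var(total) = 323.37 + 199.361 = 522.731.
True-score variance = 224.572 + 199.361 = 423.932, so reliability = 0.8110.
Error variance = 522.731 − 423.932 = 98.7984; SEM = √98.7984 = 9.94.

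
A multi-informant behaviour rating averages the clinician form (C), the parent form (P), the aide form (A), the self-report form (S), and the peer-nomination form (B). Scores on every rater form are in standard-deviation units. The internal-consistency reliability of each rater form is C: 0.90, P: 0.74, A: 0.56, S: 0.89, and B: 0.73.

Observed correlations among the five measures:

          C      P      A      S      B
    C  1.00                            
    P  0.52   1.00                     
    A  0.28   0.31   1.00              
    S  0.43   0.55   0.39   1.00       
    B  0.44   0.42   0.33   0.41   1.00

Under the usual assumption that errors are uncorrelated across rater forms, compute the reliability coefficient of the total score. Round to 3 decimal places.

Var(C+P+A+S+B) = 5 + 2·[0.52 + 0.28 + 0.43 + 0.44 + 0.31 + 0.55 + 0.42 + 0.39 + 0.33 + 0.41] = 5 + 8.16 = 13.16.
With uncorrelated errors the cross-covariances are all true-score covariance, so they carry over unchanged; only the diagonal terms shrink to ρᵢσᵢ².
True-score variance = [0.90 + 0.74 + 0.56 + 0.89 + 0.73] + 8.16 = 3.82 + 8.16 = 11.98.
Reliability = 11.98 / 13.16 = 0.910.

0.910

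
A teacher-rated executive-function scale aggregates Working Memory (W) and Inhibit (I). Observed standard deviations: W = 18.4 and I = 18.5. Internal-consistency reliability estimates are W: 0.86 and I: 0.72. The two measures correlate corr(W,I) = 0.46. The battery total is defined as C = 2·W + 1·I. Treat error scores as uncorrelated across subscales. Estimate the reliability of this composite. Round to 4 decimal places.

0.8771

Var(C) = 2²·18.4² + 18.5² + 2·[2·18.4·18.5·0.46] = 1696.49 + 626.336 = 2322.83.
With uncorrelated errors the cross-covariances are all true-score covariance, so they carry over unchanged; only the diagonal terms shrink to ρᵢσᵢ².
True-score variance = [2²·18.4²·0.86 + 18.5²·0.72] + 626.336 = 1411.07 + 626.336 = 2037.4.
Reliability = 2037.4 / 2322.83 = 0.8771.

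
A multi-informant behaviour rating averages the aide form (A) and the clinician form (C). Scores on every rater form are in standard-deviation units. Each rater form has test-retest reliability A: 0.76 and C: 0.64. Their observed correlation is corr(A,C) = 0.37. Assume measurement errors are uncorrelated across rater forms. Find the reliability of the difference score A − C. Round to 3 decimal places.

0.524

Var(A−C) = 1 + 1 − 2·0.37 = 2 − 0.74 = 1.26.
Because errors are independent across components, Cov(Tᵢ,Tⱼ) = Cov(Xᵢ,Xⱼ); the off-diagonal part of the true-score variance is the same as above.
True-score variance = [0.76 + 0.64] − 0.74 = 1.4 − 0.74 = 0.66.
Reliability = 0.66 / 1.26 = 0.524.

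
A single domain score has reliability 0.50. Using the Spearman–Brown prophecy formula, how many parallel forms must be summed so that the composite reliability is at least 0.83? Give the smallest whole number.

5

k ≥ ρ*(1−ρ₁)/(ρ₁(1−ρ*)) = 0.83·0.50 / (0.50·0.17) = 4.882.
Smallest integer k = 5.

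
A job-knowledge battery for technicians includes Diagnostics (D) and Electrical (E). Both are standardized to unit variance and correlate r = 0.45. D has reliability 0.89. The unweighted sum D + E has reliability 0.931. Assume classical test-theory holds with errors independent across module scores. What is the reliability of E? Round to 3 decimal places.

0.910

Var(D+E) = 2 + 2·0.45 = 2.900.
True-score variance = ρ_D + ρ_E + 2·0.45, so 0.931 = (0.89 + ρ_E + 0.90) / 2.900.
ρ_E = 0.931·2.900 − 0.89 − 0.90 = 0.910.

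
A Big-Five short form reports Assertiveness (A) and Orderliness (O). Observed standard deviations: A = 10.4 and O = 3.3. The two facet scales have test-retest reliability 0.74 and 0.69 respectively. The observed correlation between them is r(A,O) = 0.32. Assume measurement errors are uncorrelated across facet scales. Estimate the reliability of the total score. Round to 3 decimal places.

0.777

Var(A+O) = 10.4² + 3.3² + 2·[10.4·3.3·0.32] = 119.05 + 21.9648 = 141.015.
Because errors are independent across components, Cov(Tᵢ,Tⱼ) = Cov(Xᵢ,Xⱼ); the off-diagonal part of the true-score variance is the same as above.
True-score variance = [10.4²·0.74 + 3.3²·0.69] + 21.9648 = 87.5525 + 21.9648 = 109.517.
Reliability = 109.517 / 141.015 = 0.777.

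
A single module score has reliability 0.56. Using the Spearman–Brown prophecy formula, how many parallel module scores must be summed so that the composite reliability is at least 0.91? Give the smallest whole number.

8

k ≥ ρ*(1−ρ₁)/(ρ₁(1−ρ*)) = 0.91·0.44 / (0.56·0.09) = 7.944.
Smallest integer k = 8.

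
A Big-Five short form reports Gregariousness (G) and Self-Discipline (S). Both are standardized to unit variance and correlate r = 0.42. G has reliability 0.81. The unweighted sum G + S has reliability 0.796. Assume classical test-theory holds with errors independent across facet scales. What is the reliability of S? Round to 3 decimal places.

0.611

Var(G+S) = 2 + 2·0.42 = 2.840.
True-score variance = ρ_G + ρ_S + 2·0.42, so 0.796 = (0.81 + ρ_S + 0.84) / 2.840.
ρ_S = 0.796·2.840 − 0.81 − 0.84 = 0.611.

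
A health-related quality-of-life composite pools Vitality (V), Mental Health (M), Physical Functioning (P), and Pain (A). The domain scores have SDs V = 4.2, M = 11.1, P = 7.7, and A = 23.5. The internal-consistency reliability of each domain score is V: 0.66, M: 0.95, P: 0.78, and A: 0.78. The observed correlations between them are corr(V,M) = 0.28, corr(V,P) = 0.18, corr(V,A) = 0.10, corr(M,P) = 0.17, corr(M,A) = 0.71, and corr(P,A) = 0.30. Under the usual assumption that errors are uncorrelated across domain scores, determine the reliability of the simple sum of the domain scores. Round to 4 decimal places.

Var(V+M+P+A) = 4.2² + 11.1² + 7.7² + 23.5² + 2·[4.2·11.1·0.28 + 4.2·7.7·0.18 + 4.2·23.5·0.10 + 11.1·7.7·0.17 + 11.1·23.5·0.71 + 7.7·23.5·0.30] = 752.39 + 565.526 = 1317.92.
Because errors are independent across components, Cov(Tᵢ,Tⱼ) = Cov(Xᵢ,Xⱼ); the off-diagonal part of the true-score variance is the same as above.
True-score variance = [4.2²·0.66 + 11.1²·0.95 + 7.7²·0.78 + 23.5²·0.78] + 565.526 = 605.693 + 565.526 = 1171.22.
Reliability = 1171.22 / 1317.92 = 0.8887.

0.8887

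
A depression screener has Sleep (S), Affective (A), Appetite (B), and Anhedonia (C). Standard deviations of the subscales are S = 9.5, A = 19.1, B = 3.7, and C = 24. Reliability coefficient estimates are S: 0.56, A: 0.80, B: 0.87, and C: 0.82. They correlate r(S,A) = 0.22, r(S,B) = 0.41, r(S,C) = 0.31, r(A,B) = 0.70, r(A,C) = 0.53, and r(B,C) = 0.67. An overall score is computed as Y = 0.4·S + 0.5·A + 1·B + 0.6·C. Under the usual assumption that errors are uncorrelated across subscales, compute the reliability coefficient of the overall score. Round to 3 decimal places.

Var(Y) = 0.4²·9.5² + 0.5²·19.1² + 3.7² + 0.6²·24² + 2·[0.2·9.5·19.1·0.22 + 0.4·9.5·3.7·0.41 + 0.24·9.5·24·0.31 + 0.5·19.1·3.7·0.70 + 0.3·19.1·24·0.53 + 0.6·3.7·24·0.67] = 326.692 + 328.059 = 654.751.
With uncorrelated errors the cross-covariances are all true-score covariance, so they carry over unchanged; only the diagonal terms shrink to ρᵢσᵢ².
True-score variance = [0.4²·9.5²·0.56 + 0.5²·19.1²·0.80 + 3.7²·0.87 + 0.6²·24²·0.82] + 328.059 = 262.994 + 328.059 = 591.053.
Reliability = 591.053 / 654.751 = 0.903.

0.903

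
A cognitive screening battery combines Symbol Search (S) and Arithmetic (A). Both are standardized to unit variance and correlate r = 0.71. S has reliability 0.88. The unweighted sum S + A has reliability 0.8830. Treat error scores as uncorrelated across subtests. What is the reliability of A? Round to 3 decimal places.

Var(S+A) = 2 + 2·0.71 = 3.420.
True-score variance = ρ_S + ρ_A + 2·0.71, so 0.8830 = (0.88 + ρ_A + 1.42) / 3.420.
ρ_A = 0.8830·3.420 − 0.88 − 1.42 = 0.720.

0.720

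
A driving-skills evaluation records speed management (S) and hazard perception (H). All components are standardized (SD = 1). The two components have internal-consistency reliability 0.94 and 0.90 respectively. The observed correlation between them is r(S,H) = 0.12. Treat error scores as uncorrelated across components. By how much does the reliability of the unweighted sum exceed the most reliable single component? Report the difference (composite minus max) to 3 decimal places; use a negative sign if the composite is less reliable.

-0.011

Var(sum) = 2 + 0.24 = 2.24; true-score variance = 1.84 + 0.24 = 2.08; composite reliability = 0.9286.
Max component reliability = 0.9400.
Difference = 0.9286 − 0.9400 = -0.011.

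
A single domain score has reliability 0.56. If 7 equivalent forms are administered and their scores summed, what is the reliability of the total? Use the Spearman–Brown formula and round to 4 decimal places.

ρ_k = kρ / (1 + (k−1)ρ) = 7·0.56 / (1 + 6·0.56) = 3.920 / 4.360 = 0.8991.

0.8991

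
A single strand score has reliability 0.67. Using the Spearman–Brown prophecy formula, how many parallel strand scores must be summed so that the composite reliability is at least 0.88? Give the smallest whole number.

4

k ≥ ρ*(1−ρ₁)/(ρ₁(1−ρ*)) = 0.88·0.33 / (0.67·0.12) = 3.612.
Smallest integer k = 4.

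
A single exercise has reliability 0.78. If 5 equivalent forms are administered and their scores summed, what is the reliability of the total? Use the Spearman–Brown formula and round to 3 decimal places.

ρ_k = kρ / (1 + (k−1)ρ) = 5·0.78 / (1 + 4·0.78) = 3.900 / 4.120 = 0.947.

0.947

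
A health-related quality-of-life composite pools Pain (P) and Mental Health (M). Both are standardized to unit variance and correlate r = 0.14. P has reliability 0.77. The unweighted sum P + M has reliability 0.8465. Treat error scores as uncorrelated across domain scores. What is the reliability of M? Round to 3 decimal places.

0.880

Var(P+M) = 2 + 2·0.14 = 2.280.
True-score variance = ρ_P + ρ_M + 2·0.14, so 0.8465 = (0.77 + ρ_M + 0.28) / 2.280.
ρ_M = 0.8465·2.280 − 0.77 − 0.28 = 0.880.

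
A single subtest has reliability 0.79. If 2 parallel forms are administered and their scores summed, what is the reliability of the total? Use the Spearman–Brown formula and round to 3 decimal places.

ρ_k = kρ / (1 + (k−1)ρ) = 2·0.79 / (1 + 1·0.79) = 1.580 / 1.790 = 0.883.

0.883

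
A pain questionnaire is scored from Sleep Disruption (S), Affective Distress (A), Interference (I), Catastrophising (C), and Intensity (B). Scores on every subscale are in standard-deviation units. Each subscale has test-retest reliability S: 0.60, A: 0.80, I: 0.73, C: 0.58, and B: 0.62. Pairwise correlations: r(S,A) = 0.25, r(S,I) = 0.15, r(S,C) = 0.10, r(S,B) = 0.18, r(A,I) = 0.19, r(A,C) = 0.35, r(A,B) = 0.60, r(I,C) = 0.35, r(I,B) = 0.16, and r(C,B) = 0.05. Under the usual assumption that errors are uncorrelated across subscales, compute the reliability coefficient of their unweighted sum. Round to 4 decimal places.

0.8289

Var(S+A+I+C+B) = 5 + 2·[0.25 + 0.15 + 0.10 + 0.18 + 0.19 + 0.35 + 0.60 + 0.35 + 0.16 + 0.05] = 5 + 4.76 = 9.76.
With uncorrelated errors the cross-covariances are all true-score covariance, so they carry over unchanged; only the diagonal terms shrink to ρᵢσᵢ².
True-score variance = [0.60 + 0.80 + 0.73 + 0.58 + 0.62] + 4.76 = 3.33 + 4.76 = 8.09.
Reliability = 8.09 / 9.76 = 0.8289.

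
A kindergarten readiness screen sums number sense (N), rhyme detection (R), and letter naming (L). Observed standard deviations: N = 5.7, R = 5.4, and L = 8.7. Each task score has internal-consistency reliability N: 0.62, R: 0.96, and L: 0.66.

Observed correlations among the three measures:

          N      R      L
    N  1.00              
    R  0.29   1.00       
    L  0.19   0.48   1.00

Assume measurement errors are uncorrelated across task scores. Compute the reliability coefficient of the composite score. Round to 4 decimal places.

Var(N+R+L) = 5.7² + 5.4² + 8.7² + 2·[5.7·5.4·0.29 + 5.7·8.7·0.19 + 5.4·8.7·0.48] = 137.34 + 81.7974 = 219.137.
Because errors are independent across components, Cov(Tᵢ,Tⱼ) = Cov(Xᵢ,Xⱼ); the off-diagonal part of the true-score variance is the same as above.
True-score variance = [5.7²·0.62 + 5.4²·0.96 + 8.7²·0.66] + 81.7974 = 98.0928 + 81.7974 = 179.89.
Reliability = 179.89 / 219.137 = 0.8209.

0.8209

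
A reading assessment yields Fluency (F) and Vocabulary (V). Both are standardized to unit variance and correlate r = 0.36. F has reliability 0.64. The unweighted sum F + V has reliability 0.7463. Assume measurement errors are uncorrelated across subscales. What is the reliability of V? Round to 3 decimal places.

0.670

Var(F+V) = 2 + 2·0.36 = 2.720.
True-score variance = ρ_F + ρ_V + 2·0.36, so 0.7463 = (0.64 + ρ_V + 0.72) / 2.720.
ρ_V = 0.7463·2.720 − 0.64 − 0.72 = 0.670.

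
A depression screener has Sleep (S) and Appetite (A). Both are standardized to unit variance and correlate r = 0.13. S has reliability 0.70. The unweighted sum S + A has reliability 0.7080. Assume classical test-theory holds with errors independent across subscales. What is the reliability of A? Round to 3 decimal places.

0.640

Var(S+A) = 2 + 2·0.13 = 2.260.
True-score variance = ρ_S + ρ_A + 2·0.13, so 0.7080 = (0.70 + ρ_A + 0.26) / 2.260.
ρ_A = 0.7080·2.260 − 0.70 − 0.26 = 0.640.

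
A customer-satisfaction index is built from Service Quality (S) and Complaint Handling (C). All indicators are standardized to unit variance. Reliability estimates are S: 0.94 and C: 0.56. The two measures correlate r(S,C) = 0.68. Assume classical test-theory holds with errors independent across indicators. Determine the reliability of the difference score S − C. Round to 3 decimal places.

0.219

Var(S−C) = 1 + 1 − 2·0.68 = 2 − 1.36 = 0.64.
Under uncorrelated errors the observed covariances equal the true-score covariances, so only the own-variance terms attenuate.
True-score variance = [0.94 + 0.56] − 1.36 = 1.5 − 1.36 = 0.14.
Reliability = 0.14 / 0.64 = 0.219.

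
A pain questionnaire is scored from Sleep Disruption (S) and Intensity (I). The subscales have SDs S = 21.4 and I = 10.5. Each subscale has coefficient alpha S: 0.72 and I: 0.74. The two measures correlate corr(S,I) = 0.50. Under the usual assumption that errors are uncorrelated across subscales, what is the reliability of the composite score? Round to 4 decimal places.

0.8021

Var(S+I) = 21.4² + 10.5² + 2·[21.4·10.5·0.50] = 568.21 + 224.7 = 792.91.
Because errors are independent across components, Cov(Tᵢ,Tⱼ) = Cov(Xᵢ,Xⱼ); the off-diagonal part of the true-score variance is the same as above.
True-score variance = [21.4²·0.72 + 10.5²·0.74] + 224.7 = 411.316 + 224.7 = 636.016.
Reliability = 636.016 / 792.91 = 0.8021.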